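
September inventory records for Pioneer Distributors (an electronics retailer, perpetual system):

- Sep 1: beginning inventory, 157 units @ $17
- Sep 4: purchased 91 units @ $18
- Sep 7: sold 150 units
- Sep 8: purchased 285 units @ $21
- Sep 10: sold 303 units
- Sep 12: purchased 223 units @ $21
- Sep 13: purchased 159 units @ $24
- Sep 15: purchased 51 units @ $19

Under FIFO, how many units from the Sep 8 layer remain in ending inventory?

Sep 7, 150 sold [FIFO — oldest first]: 150 @ $17 = $2,550
Sep 10, 303 sold [FIFO — oldest first]: 7 @ $17 + 91 @ $18 + 205 @ $21 = $6,062
Total COGS = $2,550 + $6,062 = $8,612
Ending inventory: 80 @ $21 + 223 @ $21 + 159 @ $24 + 51 @ $19 = $11,148

80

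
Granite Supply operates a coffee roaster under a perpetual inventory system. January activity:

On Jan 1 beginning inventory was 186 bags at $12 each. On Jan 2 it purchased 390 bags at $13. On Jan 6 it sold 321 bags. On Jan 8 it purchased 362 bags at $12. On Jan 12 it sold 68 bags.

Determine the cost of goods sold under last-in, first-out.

COGS = $4,989

Jan 6, 321 sold [LIFO — newest first]: 321 @ $13 = $4,173
Jan 12, 68 sold [LIFO — newest first]: 68 @ $12 = $816
Total COGS = $4,173 + $816 = $4,989
Ending inventory: 186 @ $12 + 69 @ $13 + 294 @ $12 = $6,657
Check: goods available $11,646 = COGS $4,989 + ending $6,657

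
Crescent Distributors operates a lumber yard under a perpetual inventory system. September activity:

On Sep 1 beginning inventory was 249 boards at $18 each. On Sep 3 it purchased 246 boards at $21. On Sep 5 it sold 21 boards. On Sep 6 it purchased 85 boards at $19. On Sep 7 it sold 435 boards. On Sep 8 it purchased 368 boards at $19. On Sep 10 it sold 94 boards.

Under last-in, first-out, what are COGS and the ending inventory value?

COGS = $10,817; ending inventory = $7,438

Sep 5, 21 sold [LIFO — newest first]: 21 @ $21 = $441
Sep 7, 435 sold [LIFO — newest first]: 85 @ $19 + 225 @ $21 + 125 @ $18 = $8,590
Sep 10, 94 sold [LIFO — newest first]: 94 @ $19 = $1,786
Total COGS = $441 + $8,590 + $1,786 = $10,817
Ending inventory: 124 @ $18 + 274 @ $19 = $7,438
Check: goods available $18,255 = COGS $10,817 + ending $7,438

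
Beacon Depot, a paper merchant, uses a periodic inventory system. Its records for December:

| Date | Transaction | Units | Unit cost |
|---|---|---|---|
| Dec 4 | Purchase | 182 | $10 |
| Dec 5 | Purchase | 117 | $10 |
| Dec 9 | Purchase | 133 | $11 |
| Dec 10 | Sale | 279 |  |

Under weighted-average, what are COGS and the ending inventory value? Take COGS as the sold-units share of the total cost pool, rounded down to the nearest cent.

COGS = $2,875.89; ending inventory = $1,577.11

Dec 10, sell 279: 279/432 × $4,453.00 → $2,875.89
Ending inventory (cost pool remaining) = $1,577.11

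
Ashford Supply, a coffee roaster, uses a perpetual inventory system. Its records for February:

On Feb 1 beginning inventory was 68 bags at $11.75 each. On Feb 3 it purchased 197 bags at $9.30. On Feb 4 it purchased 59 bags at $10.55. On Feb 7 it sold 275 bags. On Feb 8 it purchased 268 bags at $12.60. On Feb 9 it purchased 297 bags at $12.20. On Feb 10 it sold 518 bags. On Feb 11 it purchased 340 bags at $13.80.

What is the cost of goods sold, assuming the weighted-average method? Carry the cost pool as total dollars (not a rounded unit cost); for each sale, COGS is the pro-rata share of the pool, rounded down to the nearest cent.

After Feb 1: 68 on hand, pool $799.00 (≈ $11.7500 each)
After Feb 3: 265 on hand, pool $2,631.10 (≈ $9.9287 each)
After Feb 4: 324 on hand, pool $3,253.55 (≈ $10.0418 each)
Feb 7, sell 275: 275/324 × $3,253.55 → $2,761.50
After Feb 8: 317 on hand, pool $3,868.85 (≈ $12.2046 each)
After Feb 9: 614 on hand, pool $7,492.25 (≈ $12.2024 each)
Feb 10, sell 518: 518/614 × $7,492.25 → $6,320.82
After Feb 11: 436 on hand, pool $5,863.43 (≈ $13.4482 each)
Total COGS = $2,761.50 + $6,320.82 = $9,082.32
Ending inventory (cost pool remaining) = $5,863.43

COGS = $9,082.32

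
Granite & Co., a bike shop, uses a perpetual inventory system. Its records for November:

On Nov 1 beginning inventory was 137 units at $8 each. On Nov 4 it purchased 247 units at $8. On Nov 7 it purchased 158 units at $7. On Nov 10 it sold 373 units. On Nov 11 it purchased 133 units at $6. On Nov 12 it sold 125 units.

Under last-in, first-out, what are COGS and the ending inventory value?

Nov 10, 373 sold [LIFO — newest first]: 158 @ $7 + 215 @ $8 = $2,826
Nov 12, 125 sold [LIFO — newest first]: 125 @ $6 = $750
Total COGS = $2,826 + $750 = $3,576
Ending inventory: 137 @ $8 + 32 @ $8 + 8 @ $6 = $1,400
Check: goods available $4,976 = COGS $3,576 + ending $1,400

COGS = $3,576; ending inventory = $1,400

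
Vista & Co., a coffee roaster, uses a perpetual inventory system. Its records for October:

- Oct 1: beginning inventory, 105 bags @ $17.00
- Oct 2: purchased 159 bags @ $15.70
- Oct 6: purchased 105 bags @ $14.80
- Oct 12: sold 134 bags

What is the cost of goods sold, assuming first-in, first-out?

COGS = $2,240.30

Oct 12, 134 sold [FIFO — oldest first]: 105 @ $17.00 + 29 @ $15.70 = $2,240.30
Ending inventory: 130 @ $15.70 + 105 @ $14.80 = $3,595.00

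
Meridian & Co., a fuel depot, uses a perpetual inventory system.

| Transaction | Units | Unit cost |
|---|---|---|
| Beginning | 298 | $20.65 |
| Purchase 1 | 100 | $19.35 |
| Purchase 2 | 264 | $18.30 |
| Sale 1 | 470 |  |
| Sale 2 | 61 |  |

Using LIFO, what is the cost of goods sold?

Sale 1 (470) [LIFO — newest first]: 264 @ $18.30 + 100 @ $19.35 + 106 @ $20.65 = $8,955.10
Sale 2 (61) [LIFO — newest first]: 61 @ $20.65 = $1,259.65
Total COGS = $8,955.10 + $1,259.65 = $10,214.75
Ending inventory: 131 @ $20.65 = $2,705.15
Check: goods available $12,919.90 = COGS $10,214.75 + ending $2,705.15

COGS = $10,214.75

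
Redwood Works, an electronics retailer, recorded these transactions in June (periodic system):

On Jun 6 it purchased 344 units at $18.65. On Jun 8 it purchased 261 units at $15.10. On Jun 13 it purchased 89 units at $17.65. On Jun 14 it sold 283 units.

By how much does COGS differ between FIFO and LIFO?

$777.70

FIFO COGS: 283 @ $18.65 = $5,277.95
LIFO COGS: 89 @ $17.65 + 194 @ $15.10 = $4,500.25
Difference = |$5,277.95 − $4,500.25| = $777.70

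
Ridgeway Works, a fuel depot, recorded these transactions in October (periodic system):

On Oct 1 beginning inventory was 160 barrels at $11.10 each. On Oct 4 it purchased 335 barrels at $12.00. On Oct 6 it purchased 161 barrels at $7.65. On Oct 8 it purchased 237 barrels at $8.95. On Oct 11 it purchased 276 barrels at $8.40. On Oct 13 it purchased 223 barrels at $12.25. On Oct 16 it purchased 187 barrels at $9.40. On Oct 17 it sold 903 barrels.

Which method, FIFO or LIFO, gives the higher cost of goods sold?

FIFO COGS: 160 @ $11.10 + 335 @ $12.00 + 161 @ $7.65 + 237 @ $8.95 + 10 @ $8.40 = $9,232.80
LIFO COGS: 187 @ $9.40 + 223 @ $12.25 + 276 @ $8.40 + 217 @ $8.95 = $8,750.10

FIFO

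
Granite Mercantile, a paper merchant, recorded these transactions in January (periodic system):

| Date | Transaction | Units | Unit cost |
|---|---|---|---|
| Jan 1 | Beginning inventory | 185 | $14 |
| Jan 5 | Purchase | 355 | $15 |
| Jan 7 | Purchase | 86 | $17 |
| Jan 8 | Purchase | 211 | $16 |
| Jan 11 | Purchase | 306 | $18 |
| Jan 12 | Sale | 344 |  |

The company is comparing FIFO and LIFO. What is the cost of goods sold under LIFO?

COGS = $6,116

FIFO COGS: 185 @ $14 + 159 @ $15 = $4,975
LIFO COGS: 306 @ $18 + 38 @ $16 = $6,116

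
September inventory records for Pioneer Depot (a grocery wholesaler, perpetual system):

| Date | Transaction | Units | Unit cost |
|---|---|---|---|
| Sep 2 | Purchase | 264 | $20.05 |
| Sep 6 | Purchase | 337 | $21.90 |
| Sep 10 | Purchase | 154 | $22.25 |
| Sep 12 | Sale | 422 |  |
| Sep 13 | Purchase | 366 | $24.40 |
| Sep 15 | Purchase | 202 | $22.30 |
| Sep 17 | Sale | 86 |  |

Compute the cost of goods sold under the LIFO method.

COGS = $11,213.50

Sep 12, 422 sold [LIFO — newest first]: 154 @ $22.25 + 268 @ $21.90 = $9,295.70
Sep 17, 86 sold [LIFO — newest first]: 86 @ $22.30 = $1,917.80
Total COGS = $9,295.70 + $1,917.80 = $11,213.50
Ending inventory: 264 @ $20.05 + 69 @ $21.90 + 366 @ $24.40 + 116 @ $22.30 = $18,321.50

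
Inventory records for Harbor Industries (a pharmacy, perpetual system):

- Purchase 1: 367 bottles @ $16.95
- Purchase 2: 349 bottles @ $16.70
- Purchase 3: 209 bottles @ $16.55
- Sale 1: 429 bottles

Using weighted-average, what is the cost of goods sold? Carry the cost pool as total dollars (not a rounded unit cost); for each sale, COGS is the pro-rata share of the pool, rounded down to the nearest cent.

COGS = $7,192.31

After Purchase 1: 367 on hand, pool $6,220.65 (≈ $16.9500 each)
After Purchase 2: 716 on hand, pool $12,048.95 (≈ $16.8281 each)
After Purchase 3: 925 on hand, pool $15,507.90 (≈ $16.7653 each)
Sale 1, sell 429: 429/925 × $15,507.90 → $7,192.31
Ending inventory (cost pool remaining) = $8,315.59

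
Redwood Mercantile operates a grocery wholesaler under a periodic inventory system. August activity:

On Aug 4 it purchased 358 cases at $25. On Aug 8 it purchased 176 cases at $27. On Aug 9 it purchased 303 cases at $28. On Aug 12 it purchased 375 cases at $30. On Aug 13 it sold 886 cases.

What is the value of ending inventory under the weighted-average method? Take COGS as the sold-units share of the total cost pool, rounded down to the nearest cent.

Aug 13, sell 886: 886/1212 × $33,436.00 → $24,442.48
Ending inventory (cost pool remaining) = $8,993.52

Ending inventory = $8,993.52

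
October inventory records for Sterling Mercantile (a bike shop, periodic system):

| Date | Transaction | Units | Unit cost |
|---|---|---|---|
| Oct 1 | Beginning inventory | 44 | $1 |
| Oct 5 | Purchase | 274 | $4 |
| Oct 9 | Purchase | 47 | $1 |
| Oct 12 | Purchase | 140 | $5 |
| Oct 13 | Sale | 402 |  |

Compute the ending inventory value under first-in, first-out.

Oct 13, 402 sold [FIFO — oldest first]: 44 @ $1 + 274 @ $4 + 47 @ $1 + 37 @ $5 = $1,372
Ending inventory: 103 @ $5 = $515
Check: goods available $1,887 = COGS $1,372 + ending $515

Ending inventory = $515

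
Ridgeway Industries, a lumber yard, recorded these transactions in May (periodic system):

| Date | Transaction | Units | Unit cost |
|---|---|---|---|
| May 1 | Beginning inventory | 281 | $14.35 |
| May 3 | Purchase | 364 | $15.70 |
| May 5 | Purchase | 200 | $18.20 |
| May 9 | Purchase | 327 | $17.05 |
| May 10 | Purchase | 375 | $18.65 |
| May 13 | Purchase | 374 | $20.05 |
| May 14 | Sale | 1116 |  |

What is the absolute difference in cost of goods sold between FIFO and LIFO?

$2,788.10

FIFO COGS: 281 @ $14.35 + 364 @ $15.70 + 200 @ $18.20 + 271 @ $17.05 = $18,007.70
LIFO COGS: 374 @ $20.05 + 375 @ $18.65 + 327 @ $17.05 + 40 @ $18.20 = $20,795.80
Difference = |$18,007.70 − $20,795.80| = $2,788.10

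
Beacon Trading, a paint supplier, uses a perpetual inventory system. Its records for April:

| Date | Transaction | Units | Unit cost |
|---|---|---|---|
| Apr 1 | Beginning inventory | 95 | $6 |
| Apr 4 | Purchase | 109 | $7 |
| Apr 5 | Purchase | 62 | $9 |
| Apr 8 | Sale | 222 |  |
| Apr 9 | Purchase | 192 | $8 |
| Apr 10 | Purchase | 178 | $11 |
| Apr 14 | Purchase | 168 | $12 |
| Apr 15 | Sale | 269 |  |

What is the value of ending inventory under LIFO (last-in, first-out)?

Ending inventory = $2,647

Apr 8, 222 sold [LIFO — newest first]: 62 @ $9 + 109 @ $7 + 51 @ $6 = $1,627
Apr 15, 269 sold [LIFO — newest first]: 168 @ $12 + 101 @ $11 = $3,127
Total COGS = $1,627 + $3,127 = $4,754
Ending inventory: 44 @ $6 + 192 @ $8 + 77 @ $11 = $2,647
Check: goods available $7,401 = COGS $4,754 + ending $2,647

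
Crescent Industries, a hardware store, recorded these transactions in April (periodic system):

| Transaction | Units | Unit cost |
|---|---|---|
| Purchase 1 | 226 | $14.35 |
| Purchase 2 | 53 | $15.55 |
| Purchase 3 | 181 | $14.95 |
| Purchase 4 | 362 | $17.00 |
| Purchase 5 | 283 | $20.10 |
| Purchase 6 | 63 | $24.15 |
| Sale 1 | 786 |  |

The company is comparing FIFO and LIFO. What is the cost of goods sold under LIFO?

FIFO COGS: 226 @ $14.35 + 53 @ $15.55 + 181 @ $14.95 + 326 @ $17.00 = $12,315.20
LIFO COGS: 63 @ $24.15 + 283 @ $20.10 + 362 @ $17.00 + 78 @ $14.95 = $14,529.85

COGS = $14,529.85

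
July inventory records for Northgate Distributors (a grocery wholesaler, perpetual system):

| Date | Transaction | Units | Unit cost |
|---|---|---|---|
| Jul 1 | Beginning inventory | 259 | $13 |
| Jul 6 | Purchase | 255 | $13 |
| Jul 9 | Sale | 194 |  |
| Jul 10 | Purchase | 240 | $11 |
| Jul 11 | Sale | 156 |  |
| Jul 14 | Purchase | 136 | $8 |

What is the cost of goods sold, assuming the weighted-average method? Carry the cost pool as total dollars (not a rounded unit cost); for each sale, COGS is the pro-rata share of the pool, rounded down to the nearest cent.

COGS = $4,416.28

After Jul 1: 259 on hand, pool $3,367.00 (≈ $13.0000 each)
After Jul 6: 514 on hand, pool $6,682.00 (≈ $13.0000 each)
Jul 9, sell 194: 194/514 × $6,682.00 → $2,522.00
After Jul 10: 560 on hand, pool $6,800.00 (≈ $12.1429 each)
Jul 11, sell 156: 156/560 × $6,800.00 → $1,894.28
After Jul 14: 540 on hand, pool $5,993.72 (≈ $11.0995 each)
Total COGS = $2,522.00 + $1,894.28 = $4,416.28
Ending inventory (cost pool remaining) = $5,993.72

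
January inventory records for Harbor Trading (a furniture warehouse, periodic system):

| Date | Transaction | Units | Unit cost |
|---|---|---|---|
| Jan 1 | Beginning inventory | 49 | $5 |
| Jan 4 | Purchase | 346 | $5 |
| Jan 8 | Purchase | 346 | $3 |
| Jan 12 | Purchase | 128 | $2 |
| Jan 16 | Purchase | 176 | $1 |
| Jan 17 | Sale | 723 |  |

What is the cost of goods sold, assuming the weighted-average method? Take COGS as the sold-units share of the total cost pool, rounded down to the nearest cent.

COGS = $2,383.47

Jan 17, sell 723: 723/1045 × $3,445.00 → $2,383.47
Ending inventory (cost pool remaining) = $1,061.53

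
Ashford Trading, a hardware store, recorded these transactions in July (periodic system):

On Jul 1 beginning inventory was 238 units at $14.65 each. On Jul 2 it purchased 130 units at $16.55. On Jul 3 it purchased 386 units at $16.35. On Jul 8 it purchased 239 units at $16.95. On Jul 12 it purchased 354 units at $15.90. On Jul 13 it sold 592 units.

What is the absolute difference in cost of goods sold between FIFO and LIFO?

FIFO COGS: 238 @ $14.65 + 130 @ $16.55 + 224 @ $16.35 = $9,300.60
LIFO COGS: 354 @ $15.90 + 238 @ $16.95 = $9,662.70
Difference = |$9,300.60 − $9,662.70| = $362.10

$362.10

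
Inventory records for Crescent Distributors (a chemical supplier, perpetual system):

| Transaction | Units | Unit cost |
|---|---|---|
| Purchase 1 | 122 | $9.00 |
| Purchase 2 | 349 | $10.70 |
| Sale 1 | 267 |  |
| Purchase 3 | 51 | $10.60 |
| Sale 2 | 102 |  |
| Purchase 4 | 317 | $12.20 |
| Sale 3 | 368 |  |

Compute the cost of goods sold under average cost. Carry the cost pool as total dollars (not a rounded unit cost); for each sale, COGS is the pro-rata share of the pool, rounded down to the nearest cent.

After Purchase 1: 122 on hand, pool $1,098.00 (≈ $9.0000 each)
After Purchase 2: 471 on hand, pool $4,832.30 (≈ $10.2597 each)
Sale 1, sell 267: 267/471 × $4,832.30 → $2,739.32
After Purchase 3: 255 on hand, pool $2,633.58 (≈ $10.3278 each)
Sale 2, sell 102: 102/255 × $2,633.58 → $1,053.43
After Purchase 4: 470 on hand, pool $5,447.55 (≈ $11.5905 each)
Sale 3, sell 368: 368/470 × $5,447.55 → $4,265.31
Total COGS = $2,739.32 + $1,053.43 + $4,265.31 = $8,058.06
Ending inventory (cost pool remaining) = $1,182.24
Check: goods available $9,240.30 = COGS $8,058.06 + ending $1,182.24

COGS = $8,058.06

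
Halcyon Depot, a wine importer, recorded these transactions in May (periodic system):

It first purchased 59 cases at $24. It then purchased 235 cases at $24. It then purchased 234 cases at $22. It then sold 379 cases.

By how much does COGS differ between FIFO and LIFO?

FIFO COGS: 59 @ $24 + 235 @ $24 + 85 @ $22 = $8,926
LIFO COGS: 234 @ $22 + 145 @ $24 = $8,628
Difference = |$8,926 − $8,628| = $298

$298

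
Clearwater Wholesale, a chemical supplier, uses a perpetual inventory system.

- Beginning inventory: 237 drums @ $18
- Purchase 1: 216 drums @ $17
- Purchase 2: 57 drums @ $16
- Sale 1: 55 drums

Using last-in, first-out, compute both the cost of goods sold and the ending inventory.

COGS = $880; ending inventory = $7,970

Sale 1 (55) [LIFO — newest first]: 55 @ $16 = $880
Ending inventory: 237 @ $18 + 216 @ $17 + 2 @ $16 = $7,970
Check: goods available $8,850 = COGS $880 + ending $7,970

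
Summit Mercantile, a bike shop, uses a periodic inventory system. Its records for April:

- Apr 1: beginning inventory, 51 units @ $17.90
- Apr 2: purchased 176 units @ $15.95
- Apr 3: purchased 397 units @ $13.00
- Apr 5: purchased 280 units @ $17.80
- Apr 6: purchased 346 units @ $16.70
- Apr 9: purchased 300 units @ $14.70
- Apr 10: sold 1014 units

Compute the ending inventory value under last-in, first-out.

Apr 10, 1014 sold [LIFO — newest first]: 300 @ $14.70 + 346 @ $16.70 + 280 @ $17.80 + 88 @ $13.00 = $16,316.20
Ending inventory: 51 @ $17.90 + 176 @ $15.95 + 309 @ $13.00 = $7,737.10
Check: goods available $24,053.30 = COGS $16,316.20 + ending $7,737.10

Ending inventory = $7,737.10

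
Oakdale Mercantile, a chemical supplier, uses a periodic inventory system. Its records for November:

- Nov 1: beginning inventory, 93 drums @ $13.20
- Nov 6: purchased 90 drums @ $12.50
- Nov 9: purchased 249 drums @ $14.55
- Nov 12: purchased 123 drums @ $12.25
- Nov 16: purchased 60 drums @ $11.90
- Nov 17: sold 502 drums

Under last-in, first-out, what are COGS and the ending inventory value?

COGS = $6,718.70; ending inventory = $1,477.60

Nov 17, 502 sold [LIFO — newest first]: 60 @ $11.90 + 123 @ $12.25 + 249 @ $14.55 + 70 @ $12.50 = $6,718.70
Ending inventory: 93 @ $13.20 + 20 @ $12.50 = $1,477.60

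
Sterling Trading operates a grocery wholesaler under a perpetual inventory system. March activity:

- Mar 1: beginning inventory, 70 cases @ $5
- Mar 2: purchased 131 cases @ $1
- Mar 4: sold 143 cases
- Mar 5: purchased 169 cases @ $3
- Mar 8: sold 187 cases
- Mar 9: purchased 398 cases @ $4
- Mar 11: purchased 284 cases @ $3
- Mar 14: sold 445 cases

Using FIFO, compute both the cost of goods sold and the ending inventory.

Mar 4, 143 sold [FIFO — oldest first]: 70 @ $5 + 73 @ $1 = $423
Mar 8, 187 sold [FIFO — oldest first]: 58 @ $1 + 129 @ $3 = $445
Mar 14, 445 sold [FIFO — oldest first]: 40 @ $3 + 398 @ $4 + 7 @ $3 = $1,733
Total COGS = $423 + $445 + $1,733 = $2,601
Ending inventory: 277 @ $3 = $831

COGS = $2,601; ending inventory = $831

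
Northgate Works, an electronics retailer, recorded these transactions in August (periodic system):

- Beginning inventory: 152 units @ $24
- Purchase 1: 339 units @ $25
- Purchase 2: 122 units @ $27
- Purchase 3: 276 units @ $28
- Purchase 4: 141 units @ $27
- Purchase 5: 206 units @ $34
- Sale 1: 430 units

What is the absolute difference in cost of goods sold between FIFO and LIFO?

FIFO COGS: 152 @ $24 + 278 @ $25 = $10,598
LIFO COGS: 206 @ $34 + 141 @ $27 + 83 @ $28 = $13,135
Difference = |$10,598 − $13,135| = $2,537

$2,537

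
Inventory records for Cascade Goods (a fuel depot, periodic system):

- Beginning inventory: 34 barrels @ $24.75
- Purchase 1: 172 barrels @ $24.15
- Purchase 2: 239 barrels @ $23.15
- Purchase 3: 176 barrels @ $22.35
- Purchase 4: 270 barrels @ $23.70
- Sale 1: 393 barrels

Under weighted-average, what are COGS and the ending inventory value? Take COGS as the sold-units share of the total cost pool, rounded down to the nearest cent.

COGS = $9,201.20; ending inventory = $11,659.55

Sale 1, sell 393: 393/891 × $20,860.75 → $9,201.20
Ending inventory (cost pool remaining) = $11,659.55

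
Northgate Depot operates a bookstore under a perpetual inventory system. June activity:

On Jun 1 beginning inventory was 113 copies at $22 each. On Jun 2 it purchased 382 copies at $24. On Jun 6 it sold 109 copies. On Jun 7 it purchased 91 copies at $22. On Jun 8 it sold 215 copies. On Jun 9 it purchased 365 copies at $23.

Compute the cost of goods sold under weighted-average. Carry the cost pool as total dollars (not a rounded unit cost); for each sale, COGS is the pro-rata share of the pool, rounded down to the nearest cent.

After Jun 1: 113 on hand, pool $2,486.00 (≈ $22.0000 each)
After Jun 2: 495 on hand, pool $11,654.00 (≈ $23.5434 each)
Jun 6, sell 109: 109/495 × $11,654.00 → $2,566.23
After Jun 7: 477 on hand, pool $11,089.77 (≈ $23.2490 each)
Jun 8, sell 215: 215/477 × $11,089.77 → $4,998.53
After Jun 9: 627 on hand, pool $14,486.24 (≈ $23.1041 each)
Total COGS = $2,566.23 + $4,998.53 = $7,564.76
Ending inventory (cost pool remaining) = $14,486.24

COGS = $7,564.76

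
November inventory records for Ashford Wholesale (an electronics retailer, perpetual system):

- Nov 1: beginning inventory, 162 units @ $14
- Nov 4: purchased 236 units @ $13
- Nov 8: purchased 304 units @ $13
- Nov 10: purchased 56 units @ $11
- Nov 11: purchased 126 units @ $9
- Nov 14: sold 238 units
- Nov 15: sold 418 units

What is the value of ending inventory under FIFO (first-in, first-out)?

Nov 14, 238 sold [FIFO — oldest first]: 162 @ $14 + 76 @ $13 = $3,256
Nov 15, 418 sold [FIFO — oldest first]: 160 @ $13 + 258 @ $13 = $5,434
Total COGS = $3,256 + $5,434 = $8,690
Ending inventory: 46 @ $13 + 56 @ $11 + 126 @ $9 = $2,348
Check: goods available $11,038 = COGS $8,690 + ending $2,348

Ending inventory = $2,348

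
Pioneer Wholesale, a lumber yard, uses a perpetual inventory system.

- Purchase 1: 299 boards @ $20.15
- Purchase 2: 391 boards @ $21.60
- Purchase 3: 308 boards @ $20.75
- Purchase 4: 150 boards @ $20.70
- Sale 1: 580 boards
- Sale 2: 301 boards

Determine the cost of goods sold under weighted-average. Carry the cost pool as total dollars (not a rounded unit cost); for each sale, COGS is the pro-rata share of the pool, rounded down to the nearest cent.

After Purchase 1: 299 on hand, pool $6,024.85 (≈ $20.1500 each)
After Purchase 2: 690 on hand, pool $14,470.45 (≈ $20.9717 each)
After Purchase 3: 998 on hand, pool $20,861.45 (≈ $20.9033 each)
After Purchase 4: 1148 on hand, pool $23,966.45 (≈ $20.8767 each)
Sale 1, sell 580: 580/1148 × $23,966.45 → $12,108.48
Sale 2, sell 301: 301/568 × $11,857.97 → $6,283.88
Total COGS = $12,108.48 + $6,283.88 = $18,392.36
Ending inventory (cost pool remaining) = $5,574.09

COGS = $18,392.36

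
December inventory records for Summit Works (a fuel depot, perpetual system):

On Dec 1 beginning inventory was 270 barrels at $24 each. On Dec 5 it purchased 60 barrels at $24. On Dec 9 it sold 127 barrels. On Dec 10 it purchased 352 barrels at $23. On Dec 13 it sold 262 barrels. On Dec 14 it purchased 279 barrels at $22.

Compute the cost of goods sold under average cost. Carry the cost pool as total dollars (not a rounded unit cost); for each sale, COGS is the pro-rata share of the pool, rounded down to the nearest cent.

COGS = $9,169.83

After Dec 1: 270 on hand, pool $6,480.00 (≈ $24.0000 each)
After Dec 5: 330 on hand, pool $7,920.00 (≈ $24.0000 each)
Dec 9, sell 127: 127/330 × $7,920.00 → $3,048.00
After Dec 10: 555 on hand, pool $12,968.00 (≈ $23.3658 each)
Dec 13, sell 262: 262/555 × $12,968.00 → $6,121.83
After Dec 14: 572 on hand, pool $12,984.17 (≈ $22.6996 each)
Total COGS = $3,048.00 + $6,121.83 = $9,169.83
Ending inventory (cost pool remaining) = $12,984.17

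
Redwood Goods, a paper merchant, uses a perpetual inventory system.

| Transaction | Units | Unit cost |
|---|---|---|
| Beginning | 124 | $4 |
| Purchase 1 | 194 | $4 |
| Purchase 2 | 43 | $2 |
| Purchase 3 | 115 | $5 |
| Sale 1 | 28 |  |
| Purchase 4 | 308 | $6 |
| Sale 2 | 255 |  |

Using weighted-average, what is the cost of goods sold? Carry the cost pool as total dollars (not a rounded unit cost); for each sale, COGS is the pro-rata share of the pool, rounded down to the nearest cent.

COGS = $1,350.68

After Beginning: 124 on hand, pool $496.00 (≈ $4.0000 each)
After Purchase 1: 318 on hand, pool $1,272.00 (≈ $4.0000 each)
After Purchase 2: 361 on hand, pool $1,358.00 (≈ $3.7618 each)
After Purchase 3: 476 on hand, pool $1,933.00 (≈ $4.0609 each)
Sale 1, sell 28: 28/476 × $1,933.00 → $113.70
After Purchase 4: 756 on hand, pool $3,667.30 (≈ $4.8509 each)
Sale 2, sell 255: 255/756 × $3,667.30 → $1,236.98
Total COGS = $113.70 + $1,236.98 = $1,350.68
Ending inventory (cost pool remaining) = $2,430.32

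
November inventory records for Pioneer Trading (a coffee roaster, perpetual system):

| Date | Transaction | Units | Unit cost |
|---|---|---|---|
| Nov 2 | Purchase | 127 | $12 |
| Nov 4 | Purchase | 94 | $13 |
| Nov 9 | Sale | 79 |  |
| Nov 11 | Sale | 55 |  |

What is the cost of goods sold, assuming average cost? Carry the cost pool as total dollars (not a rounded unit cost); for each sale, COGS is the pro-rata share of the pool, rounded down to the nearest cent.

After Nov 2: 127 on hand, pool $1,524.00 (≈ $12.0000 each)
After Nov 4: 221 on hand, pool $2,746.00 (≈ $12.4253 each)
Nov 9, sell 79: 79/221 × $2,746.00 → $981.60
Nov 11, sell 55: 55/142 × $1,764.40 → $683.39
Total COGS = $981.60 + $683.39 = $1,664.99
Ending inventory (cost pool remaining) = $1,081.01

COGS = $1,664.99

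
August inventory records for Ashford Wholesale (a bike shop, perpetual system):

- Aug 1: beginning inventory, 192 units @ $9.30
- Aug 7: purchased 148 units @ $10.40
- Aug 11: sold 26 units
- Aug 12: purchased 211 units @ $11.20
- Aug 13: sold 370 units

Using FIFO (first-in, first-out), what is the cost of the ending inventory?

Ending inventory = $1,736.00

Aug 11, 26 sold [FIFO — oldest first]: 26 @ $9.30 = $241.80
Aug 13, 370 sold [FIFO — oldest first]: 166 @ $9.30 + 148 @ $10.40 + 56 @ $11.20 = $3,710.20
Total COGS = $241.80 + $3,710.20 = $3,952.00
Ending inventory: 155 @ $11.20 = $1,736.00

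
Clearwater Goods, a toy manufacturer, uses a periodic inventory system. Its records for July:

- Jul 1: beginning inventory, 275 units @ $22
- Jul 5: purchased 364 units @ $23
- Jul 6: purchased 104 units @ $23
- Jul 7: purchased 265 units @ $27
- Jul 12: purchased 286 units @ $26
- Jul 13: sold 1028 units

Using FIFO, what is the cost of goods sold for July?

Jul 13, 1028 sold [FIFO — oldest first]: 275 @ $22 + 364 @ $23 + 104 @ $23 + 265 @ $27 + 20 @ $26 = $24,489
Ending inventory: 266 @ $26 = $6,916

COGS = $24,489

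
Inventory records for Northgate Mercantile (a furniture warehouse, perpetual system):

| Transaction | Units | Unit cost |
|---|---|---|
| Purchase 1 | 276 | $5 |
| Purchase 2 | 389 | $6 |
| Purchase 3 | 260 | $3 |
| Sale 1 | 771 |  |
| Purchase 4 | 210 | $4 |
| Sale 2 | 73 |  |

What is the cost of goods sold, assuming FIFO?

COGS = $4,251

Sale 1 (771) [FIFO — oldest first]: 276 @ $5 + 389 @ $6 + 106 @ $3 = $4,032
Sale 2 (73) [FIFO — oldest first]: 73 @ $3 = $219
Total COGS = $4,032 + $219 = $4,251
Ending inventory: 81 @ $3 + 210 @ $4 = $1,083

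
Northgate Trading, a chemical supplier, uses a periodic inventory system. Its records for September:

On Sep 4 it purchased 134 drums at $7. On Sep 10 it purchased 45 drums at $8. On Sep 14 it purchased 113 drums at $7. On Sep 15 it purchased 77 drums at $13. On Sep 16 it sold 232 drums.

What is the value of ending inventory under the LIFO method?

Ending inventory = $962

Sep 16, 232 sold [LIFO — newest first]: 77 @ $13 + 113 @ $7 + 42 @ $8 = $2,128
Ending inventory: 134 @ $7 + 3 @ $8 = $962
Check: goods available $3,090 = COGS $2,128 + ending $962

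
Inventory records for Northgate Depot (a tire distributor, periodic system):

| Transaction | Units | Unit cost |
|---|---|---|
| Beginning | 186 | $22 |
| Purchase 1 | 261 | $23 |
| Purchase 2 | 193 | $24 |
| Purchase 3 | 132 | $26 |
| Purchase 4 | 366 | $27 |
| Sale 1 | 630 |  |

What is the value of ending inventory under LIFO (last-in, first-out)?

Ending inventory = $11,559

Sale 1 (630) [LIFO — newest first]: 366 @ $27 + 132 @ $26 + 132 @ $24 = $16,482
Ending inventory: 186 @ $22 + 261 @ $23 + 61 @ $24 = $11,559
Check: goods available $28,041 = COGS $16,482 + ending $11,559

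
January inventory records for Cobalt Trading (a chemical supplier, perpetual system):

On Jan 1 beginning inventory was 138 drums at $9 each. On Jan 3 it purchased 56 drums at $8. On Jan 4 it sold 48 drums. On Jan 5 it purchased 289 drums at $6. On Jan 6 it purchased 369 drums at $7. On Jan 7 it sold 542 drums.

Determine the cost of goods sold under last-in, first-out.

COGS = $4,005

Jan 4, 48 sold [LIFO — newest first]: 48 @ $8 = $384
Jan 7, 542 sold [LIFO — newest first]: 369 @ $7 + 173 @ $6 = $3,621
Total COGS = $384 + $3,621 = $4,005
Ending inventory: 138 @ $9 + 8 @ $8 + 116 @ $6 = $2,002
Check: goods available $6,007 = COGS $4,005 + ending $2,002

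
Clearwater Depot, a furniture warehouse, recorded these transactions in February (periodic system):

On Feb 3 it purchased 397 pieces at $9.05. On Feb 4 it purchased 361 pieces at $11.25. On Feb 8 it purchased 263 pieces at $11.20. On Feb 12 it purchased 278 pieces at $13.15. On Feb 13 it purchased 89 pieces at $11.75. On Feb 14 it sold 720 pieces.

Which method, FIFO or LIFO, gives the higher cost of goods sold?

FIFO COGS: 397 @ $9.05 + 323 @ $11.25 = $7,226.60
LIFO COGS: 89 @ $11.75 + 278 @ $13.15 + 263 @ $11.20 + 90 @ $11.25 = $8,659.55

LIFO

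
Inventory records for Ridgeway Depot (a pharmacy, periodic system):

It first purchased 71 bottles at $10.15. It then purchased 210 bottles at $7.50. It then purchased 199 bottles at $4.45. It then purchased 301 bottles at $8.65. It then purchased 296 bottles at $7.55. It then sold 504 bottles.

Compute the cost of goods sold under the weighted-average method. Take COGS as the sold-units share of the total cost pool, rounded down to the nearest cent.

COGS = $3,752.92

Sale 1, sell 504: 504/1077 × $8,019.65 → $3,752.92
Ending inventory (cost pool remaining) = $4,266.73
Check: goods available $8,019.65 = COGS $3,752.92 + ending $4,266.73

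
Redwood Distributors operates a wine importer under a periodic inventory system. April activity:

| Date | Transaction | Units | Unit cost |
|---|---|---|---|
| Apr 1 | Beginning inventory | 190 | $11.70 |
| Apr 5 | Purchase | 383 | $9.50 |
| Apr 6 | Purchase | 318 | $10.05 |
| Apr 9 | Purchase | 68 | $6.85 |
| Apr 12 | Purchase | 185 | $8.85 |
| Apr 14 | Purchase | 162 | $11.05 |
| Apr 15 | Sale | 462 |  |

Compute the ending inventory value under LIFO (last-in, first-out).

Apr 15, 462 sold [LIFO — newest first]: 162 @ $11.05 + 185 @ $8.85 + 68 @ $6.85 + 47 @ $10.05 = $4,365.50
Ending inventory: 190 @ $11.70 + 383 @ $9.50 + 271 @ $10.05 = $8,585.05
Check: goods available $12,950.55 = COGS $4,365.50 + ending $8,585.05

Ending inventory = $8,585.05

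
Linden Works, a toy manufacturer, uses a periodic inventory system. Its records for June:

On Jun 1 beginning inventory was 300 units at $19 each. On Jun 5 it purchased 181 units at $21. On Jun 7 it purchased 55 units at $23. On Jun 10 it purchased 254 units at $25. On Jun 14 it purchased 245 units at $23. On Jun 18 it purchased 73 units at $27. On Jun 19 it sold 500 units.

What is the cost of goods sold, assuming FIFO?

COGS = $9,938

Jun 19, 500 sold [FIFO — oldest first]: 300 @ $19 + 181 @ $21 + 19 @ $23 = $9,938
Ending inventory: 36 @ $23 + 254 @ $25 + 245 @ $23 + 73 @ $27 = $14,784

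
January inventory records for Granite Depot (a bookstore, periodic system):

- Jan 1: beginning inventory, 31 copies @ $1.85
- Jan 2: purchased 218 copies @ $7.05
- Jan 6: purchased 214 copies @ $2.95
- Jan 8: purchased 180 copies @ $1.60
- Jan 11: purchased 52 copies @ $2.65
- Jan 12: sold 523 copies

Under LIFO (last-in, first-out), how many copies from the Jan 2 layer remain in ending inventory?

Jan 12, 523 sold [LIFO — newest first]: 52 @ $2.65 + 180 @ $1.60 + 214 @ $2.95 + 77 @ $7.05 = $1,599.95
Ending inventory: 31 @ $1.85 + 141 @ $7.05 = $1,051.40

141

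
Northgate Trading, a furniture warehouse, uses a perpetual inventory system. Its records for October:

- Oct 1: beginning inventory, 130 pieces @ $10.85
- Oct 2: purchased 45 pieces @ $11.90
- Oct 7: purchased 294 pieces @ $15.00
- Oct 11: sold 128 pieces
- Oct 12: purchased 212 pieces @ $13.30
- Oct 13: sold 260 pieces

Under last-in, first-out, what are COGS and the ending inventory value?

COGS = $5,459.60; ending inventory = $3,716.00

Oct 11, 128 sold [LIFO — newest first]: 128 @ $15.00 = $1,920.00
Oct 13, 260 sold [LIFO — newest first]: 212 @ $13.30 + 48 @ $15.00 = $3,539.60
Total COGS = $1,920.00 + $3,539.60 = $5,459.60
Ending inventory: 130 @ $10.85 + 45 @ $11.90 + 118 @ $15.00 = $3,716.00
Check: goods available $9,175.60 = COGS $5,459.60 + ending $3,716.00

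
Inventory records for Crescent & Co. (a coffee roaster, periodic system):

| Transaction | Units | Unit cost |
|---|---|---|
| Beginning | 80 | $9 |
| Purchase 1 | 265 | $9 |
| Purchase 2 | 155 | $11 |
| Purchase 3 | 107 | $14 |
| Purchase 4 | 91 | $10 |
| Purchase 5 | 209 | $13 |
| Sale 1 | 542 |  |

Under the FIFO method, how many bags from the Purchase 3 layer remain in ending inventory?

65

Sale 1 (542) [FIFO — oldest first]: 80 @ $9 + 265 @ $9 + 155 @ $11 + 42 @ $14 = $5,398
Ending inventory: 65 @ $14 + 91 @ $10 + 209 @ $13 = $4,537
Check: goods available $9,935 = COGS $5,398 + ending $4,537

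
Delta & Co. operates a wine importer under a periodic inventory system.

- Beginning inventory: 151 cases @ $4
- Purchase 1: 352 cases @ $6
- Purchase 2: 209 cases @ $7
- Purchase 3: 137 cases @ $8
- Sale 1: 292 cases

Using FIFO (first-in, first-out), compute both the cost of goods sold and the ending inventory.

COGS = $1,450; ending inventory = $3,825

Sale 1 (292) [FIFO — oldest first]: 151 @ $4 + 141 @ $6 = $1,450
Ending inventory: 211 @ $6 + 209 @ $7 + 137 @ $8 = $3,825
Check: goods available $5,275 = COGS $1,450 + ending $3,825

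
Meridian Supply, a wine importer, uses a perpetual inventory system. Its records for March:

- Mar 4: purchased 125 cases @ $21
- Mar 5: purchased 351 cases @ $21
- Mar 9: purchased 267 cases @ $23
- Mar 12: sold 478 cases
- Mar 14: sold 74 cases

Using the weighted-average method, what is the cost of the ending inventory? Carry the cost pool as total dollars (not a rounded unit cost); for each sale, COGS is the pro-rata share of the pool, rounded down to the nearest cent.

Ending inventory = $4,148.28

After Mar 4: 125 on hand, pool $2,625.00 (≈ $21.0000 each)
After Mar 5: 476 on hand, pool $9,996.00 (≈ $21.0000 each)
After Mar 9: 743 on hand, pool $16,137.00 (≈ $21.7187 each)
Mar 12, sell 478: 478/743 × $16,137.00 → $10,381.54
Mar 14, sell 74: 74/265 × $5,755.46 → $1,607.18
Total COGS = $10,381.54 + $1,607.18 = $11,988.72
Ending inventory (cost pool remaining) = $4,148.28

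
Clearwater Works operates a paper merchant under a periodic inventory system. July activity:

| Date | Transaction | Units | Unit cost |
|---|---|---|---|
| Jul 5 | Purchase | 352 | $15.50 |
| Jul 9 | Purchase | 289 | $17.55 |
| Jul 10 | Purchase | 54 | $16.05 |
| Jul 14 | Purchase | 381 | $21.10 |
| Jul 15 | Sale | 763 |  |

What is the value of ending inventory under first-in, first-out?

Jul 15, 763 sold [FIFO — oldest first]: 352 @ $15.50 + 289 @ $17.55 + 54 @ $16.05 + 68 @ $21.10 = $12,829.45
Ending inventory: 313 @ $21.10 = $6,604.30

Ending inventory = $6,604.30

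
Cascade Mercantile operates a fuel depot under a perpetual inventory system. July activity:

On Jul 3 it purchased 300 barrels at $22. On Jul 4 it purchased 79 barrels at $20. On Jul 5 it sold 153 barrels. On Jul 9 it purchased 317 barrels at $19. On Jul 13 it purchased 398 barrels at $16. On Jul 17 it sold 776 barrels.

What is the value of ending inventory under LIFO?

Jul 5, 153 sold [LIFO — newest first]: 79 @ $20 + 74 @ $22 = $3,208
Jul 17, 776 sold [LIFO — newest first]: 398 @ $16 + 317 @ $19 + 61 @ $22 = $13,733
Total COGS = $3,208 + $13,733 = $16,941
Ending inventory: 165 @ $22 = $3,630
Check: goods available $20,571 = COGS $16,941 + ending $3,630

Ending inventory = $3,630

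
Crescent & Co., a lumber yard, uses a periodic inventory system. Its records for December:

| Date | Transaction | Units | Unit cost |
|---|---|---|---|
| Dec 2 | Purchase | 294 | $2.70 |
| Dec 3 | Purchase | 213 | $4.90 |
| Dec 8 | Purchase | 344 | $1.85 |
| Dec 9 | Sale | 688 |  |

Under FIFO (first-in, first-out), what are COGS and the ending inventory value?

Dec 9, 688 sold [FIFO — oldest first]: 294 @ $2.70 + 213 @ $4.90 + 181 @ $1.85 = $2,172.35
Ending inventory: 163 @ $1.85 = $301.55

COGS = $2,172.35; ending inventory = $301.55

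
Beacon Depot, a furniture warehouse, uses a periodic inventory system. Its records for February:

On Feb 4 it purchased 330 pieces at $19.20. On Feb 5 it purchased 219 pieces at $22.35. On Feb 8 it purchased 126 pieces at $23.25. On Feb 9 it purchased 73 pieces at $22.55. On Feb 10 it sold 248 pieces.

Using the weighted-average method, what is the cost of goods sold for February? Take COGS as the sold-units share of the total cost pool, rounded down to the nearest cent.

Feb 10, sell 248: 248/748 × $15,806.30 → $5,240.59
Ending inventory (cost pool remaining) = $10,565.71

COGS = $5,240.59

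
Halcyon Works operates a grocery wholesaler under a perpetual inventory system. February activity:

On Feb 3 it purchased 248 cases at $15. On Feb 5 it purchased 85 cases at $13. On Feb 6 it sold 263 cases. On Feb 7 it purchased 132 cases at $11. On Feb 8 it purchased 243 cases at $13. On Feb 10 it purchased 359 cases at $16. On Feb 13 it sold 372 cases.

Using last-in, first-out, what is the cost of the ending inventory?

Ending inventory = $5,492

Feb 6, 263 sold [LIFO — newest first]: 85 @ $13 + 178 @ $15 = $3,775
Feb 13, 372 sold [LIFO — newest first]: 359 @ $16 + 13 @ $13 = $5,913
Total COGS = $3,775 + $5,913 = $9,688
Ending inventory: 70 @ $15 + 132 @ $11 + 230 @ $13 = $5,492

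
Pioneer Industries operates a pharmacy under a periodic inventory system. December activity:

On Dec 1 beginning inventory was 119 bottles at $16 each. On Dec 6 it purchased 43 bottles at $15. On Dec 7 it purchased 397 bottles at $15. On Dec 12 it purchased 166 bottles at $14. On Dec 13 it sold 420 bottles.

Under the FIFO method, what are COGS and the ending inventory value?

COGS = $6,419; ending inventory = $4,409

Dec 13, 420 sold [FIFO — oldest first]: 119 @ $16 + 43 @ $15 + 258 @ $15 = $6,419
Ending inventory: 139 @ $15 + 166 @ $14 = $4,409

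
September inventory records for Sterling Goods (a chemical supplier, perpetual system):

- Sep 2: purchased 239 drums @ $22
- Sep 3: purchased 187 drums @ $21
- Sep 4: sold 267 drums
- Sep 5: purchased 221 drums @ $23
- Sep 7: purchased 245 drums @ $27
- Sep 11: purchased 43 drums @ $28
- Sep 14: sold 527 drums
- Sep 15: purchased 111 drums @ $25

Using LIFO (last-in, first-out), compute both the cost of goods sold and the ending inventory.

COGS = $18,985; ending inventory = $5,877

Sep 4, 267 sold [LIFO — newest first]: 187 @ $21 + 80 @ $22 = $5,687
Sep 14, 527 sold [LIFO — newest first]: 43 @ $28 + 245 @ $27 + 221 @ $23 + 18 @ $22 = $13,298
Total COGS = $5,687 + $13,298 = $18,985
Ending inventory: 141 @ $22 + 111 @ $25 = $5,877
Check: goods available $24,862 = COGS $18,985 + ending $5,877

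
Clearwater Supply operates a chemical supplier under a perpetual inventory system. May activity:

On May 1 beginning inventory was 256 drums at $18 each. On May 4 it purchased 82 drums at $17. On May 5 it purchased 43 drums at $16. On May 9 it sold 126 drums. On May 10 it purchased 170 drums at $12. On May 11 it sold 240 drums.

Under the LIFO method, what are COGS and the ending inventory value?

COGS = $5,400; ending inventory = $3,330

May 9, 126 sold [LIFO — newest first]: 43 @ $16 + 82 @ $17 + 1 @ $18 = $2,100
May 11, 240 sold [LIFO — newest first]: 170 @ $12 + 70 @ $18 = $3,300
Total COGS = $2,100 + $3,300 = $5,400
Ending inventory: 185 @ $18 = $3,330
Check: goods available $8,730 = COGS $5,400 + ending $3,330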